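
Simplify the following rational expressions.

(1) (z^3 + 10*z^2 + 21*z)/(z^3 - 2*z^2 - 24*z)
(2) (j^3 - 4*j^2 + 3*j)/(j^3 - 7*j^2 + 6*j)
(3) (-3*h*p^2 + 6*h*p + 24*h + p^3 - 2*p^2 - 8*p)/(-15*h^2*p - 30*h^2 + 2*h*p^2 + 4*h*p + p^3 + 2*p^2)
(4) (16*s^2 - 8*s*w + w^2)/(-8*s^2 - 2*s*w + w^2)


(1) = (z^2 + 10*z + 21)/(z^2 - 2*z - 24)
(2) = (j - 3)/(j - 6)
(3) = (p - 4)/(5*h + p)
(4) = (-4*s + w)/(2*s + w)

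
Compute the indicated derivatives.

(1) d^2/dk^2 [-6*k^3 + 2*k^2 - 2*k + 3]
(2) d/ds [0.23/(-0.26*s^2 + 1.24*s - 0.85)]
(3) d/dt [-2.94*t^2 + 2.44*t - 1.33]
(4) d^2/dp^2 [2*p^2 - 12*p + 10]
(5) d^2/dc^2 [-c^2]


(1) = 4 - 36*k
(2) = (0.1196*s - 0.2852)/(0.26*s^2 - 1.24*s + 0.85)^2
(3) = 2.44 - 5.88*t
(4) = 4
(5) = -2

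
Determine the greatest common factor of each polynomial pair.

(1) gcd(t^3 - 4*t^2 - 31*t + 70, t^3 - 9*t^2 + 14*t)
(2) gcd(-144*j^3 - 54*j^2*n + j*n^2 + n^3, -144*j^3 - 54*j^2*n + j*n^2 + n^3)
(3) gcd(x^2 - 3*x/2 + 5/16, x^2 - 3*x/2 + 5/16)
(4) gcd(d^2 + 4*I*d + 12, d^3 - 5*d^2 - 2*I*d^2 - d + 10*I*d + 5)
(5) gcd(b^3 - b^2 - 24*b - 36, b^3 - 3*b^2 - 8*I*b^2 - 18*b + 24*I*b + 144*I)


(1) = gcd((t - 7)*(t - 2)*(t + 5), t*(t - 7)*(t - 2)) = t^2 - 9*t + 14
(2) = 144*j^3 + 54*j^2*n - j*n^2 - n^3
(3) = gcd((x - 5/4)*(x - 1/4), (x - 5/4)*(x - 1/4)) = x^2 - 3*x/2 + 5/16
(4) = 1
(5) = b^2 - 3*b - 18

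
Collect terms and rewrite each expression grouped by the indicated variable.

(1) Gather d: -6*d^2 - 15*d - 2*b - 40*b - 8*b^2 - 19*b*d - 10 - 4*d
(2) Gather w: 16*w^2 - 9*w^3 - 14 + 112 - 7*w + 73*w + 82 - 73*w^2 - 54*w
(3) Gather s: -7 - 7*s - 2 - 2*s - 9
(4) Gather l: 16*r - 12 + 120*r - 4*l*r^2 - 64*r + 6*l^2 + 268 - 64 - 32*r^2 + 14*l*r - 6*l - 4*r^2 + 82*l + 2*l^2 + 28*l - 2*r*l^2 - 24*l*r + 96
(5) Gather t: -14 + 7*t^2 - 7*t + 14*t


(1) = -8*b^2 - 42*b - 6*d^2 + d*(-19*b - 19) - 10
(2) = -9*w^3 - 57*w^2 + 12*w + 180
(3) = -9*s - 18
(4) = l^2*(8 - 2*r) + l*(-4*r^2 - 10*r + 104) - 36*r^2 + 72*r + 288
(5) = 7*t^2 + 7*t - 14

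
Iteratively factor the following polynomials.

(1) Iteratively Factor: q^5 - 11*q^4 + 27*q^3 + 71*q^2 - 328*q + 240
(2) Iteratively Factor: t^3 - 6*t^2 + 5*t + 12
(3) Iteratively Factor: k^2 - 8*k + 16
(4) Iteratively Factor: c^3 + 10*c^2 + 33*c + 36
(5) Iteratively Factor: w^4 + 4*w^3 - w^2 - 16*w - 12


(1) = (q - 1)*(q^4 - 10*q^3 + 17*q^2 + 88*q - 240) = (q - 4)*(q - 1)*(q^3 - 6*q^2 - 7*q + 60) = (q - 4)^2*(q - 1)*(q^2 - 2*q - 15) = (q - 5)*(q - 4)^2*(q - 1)*(q + 3)
(2) = (t - 3)*(t^2 - 3*t - 4) = (t - 4)*(t - 3)*(t + 1)
(3) = (k - 4)*(k - 4)
(4) = (c + 3)*(c^2 + 7*c + 12) = (c + 3)*(c + 4)*(c + 3)
(5) = (w - 2)*(w^3 + 6*w^2 + 11*w + 6) = (w - 2)*(w + 2)*(w^2 + 4*w + 3) = (w - 2)*(w + 2)*(w + 3)*(w + 1)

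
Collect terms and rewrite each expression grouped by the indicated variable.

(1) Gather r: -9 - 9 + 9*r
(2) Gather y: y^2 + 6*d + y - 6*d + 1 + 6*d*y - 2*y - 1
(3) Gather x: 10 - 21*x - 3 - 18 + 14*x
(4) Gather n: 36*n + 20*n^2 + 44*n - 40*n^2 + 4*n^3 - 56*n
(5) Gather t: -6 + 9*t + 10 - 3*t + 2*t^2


(1) = 9*r - 18
(2) = y^2 + y*(6*d - 1)
(3) = -7*x - 11
(4) = 4*n^3 - 20*n^2 + 24*n
(5) = 2*t^2 + 6*t + 4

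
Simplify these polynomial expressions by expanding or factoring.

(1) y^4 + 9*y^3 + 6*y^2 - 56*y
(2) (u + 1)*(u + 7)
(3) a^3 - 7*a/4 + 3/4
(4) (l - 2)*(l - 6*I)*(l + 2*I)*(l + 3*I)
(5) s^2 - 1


(1) = y*(y - 2)*(y + 4)*(y + 7)
(2) = u^2 + 8*u + 7
(3) = (a - 1)*(a - 1/2)*(a + 3/2)
(4) = l^4 - 2*l^3 - I*l^3 + 24*l^2 + 2*I*l^2 - 48*l + 36*I*l - 72*I
(5) = (s - 1)*(s + 1)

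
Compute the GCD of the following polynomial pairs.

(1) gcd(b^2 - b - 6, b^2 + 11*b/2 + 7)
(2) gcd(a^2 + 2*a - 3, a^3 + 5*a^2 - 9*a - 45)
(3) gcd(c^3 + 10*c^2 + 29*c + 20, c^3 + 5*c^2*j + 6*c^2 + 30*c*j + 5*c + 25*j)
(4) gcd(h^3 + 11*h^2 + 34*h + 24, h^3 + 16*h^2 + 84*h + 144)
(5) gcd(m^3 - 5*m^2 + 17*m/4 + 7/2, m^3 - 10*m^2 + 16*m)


(1) = gcd((b - 3)*(b + 2), (b + 2)*(b + 7/2)) = b + 2
(2) = gcd((a - 1)*(a + 3), (a - 3)*(a + 3)*(a + 5)) = a + 3
(3) = gcd((c + 1)*(c + 4)*(c + 5), (c + 1)*(c + 5)*(c + 5*j)) = c^2 + 6*c + 5
(4) = h^2 + 10*h + 24
(5) = gcd((m - 7/2)*(m - 2)*(m + 1/2), m*(m - 8)*(m - 2)) = m - 2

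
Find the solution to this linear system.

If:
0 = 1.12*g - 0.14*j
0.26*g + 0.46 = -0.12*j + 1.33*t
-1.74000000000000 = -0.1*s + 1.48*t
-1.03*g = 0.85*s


Then:
g = -1.52
j = -12.18
s = 1.85
t = -1.05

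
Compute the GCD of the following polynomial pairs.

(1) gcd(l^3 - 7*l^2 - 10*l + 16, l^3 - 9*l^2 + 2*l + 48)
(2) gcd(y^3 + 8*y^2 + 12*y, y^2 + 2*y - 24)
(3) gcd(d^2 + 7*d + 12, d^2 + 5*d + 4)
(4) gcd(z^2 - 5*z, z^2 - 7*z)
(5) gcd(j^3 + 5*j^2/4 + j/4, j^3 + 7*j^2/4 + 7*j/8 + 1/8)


(1) = gcd((l - 8)*(l - 1)*(l + 2), (l - 8)*(l - 3)*(l + 2)) = l^2 - 6*l - 16
(2) = y + 6
(3) = d + 4
(4) = gcd(z*(z - 5), z*(z - 7)) = z
(5) = gcd(j*(j + 1/4)*(j + 1), (j + 1/4)*(j + 1/2)*(j + 1)) = j^2 + 5*j/4 + 1/4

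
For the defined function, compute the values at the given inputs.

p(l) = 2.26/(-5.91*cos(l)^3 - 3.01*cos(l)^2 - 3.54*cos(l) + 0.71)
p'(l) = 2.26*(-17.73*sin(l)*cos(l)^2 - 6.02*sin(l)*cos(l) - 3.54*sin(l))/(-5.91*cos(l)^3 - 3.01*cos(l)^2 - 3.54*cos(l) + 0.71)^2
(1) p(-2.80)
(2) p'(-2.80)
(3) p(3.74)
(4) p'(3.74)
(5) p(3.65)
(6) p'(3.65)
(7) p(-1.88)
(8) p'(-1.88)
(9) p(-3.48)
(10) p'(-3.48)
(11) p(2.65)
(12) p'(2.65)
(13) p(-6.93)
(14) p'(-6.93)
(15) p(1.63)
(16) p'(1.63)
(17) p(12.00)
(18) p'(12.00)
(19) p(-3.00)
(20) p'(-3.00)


(1) = 0.36
(2) = 0.26
(3) = 0.46
(4) = 0.56
(5) = 0.42
(6) = 0.44
(7) = 1.35
(8) = 2.57
(9) = 0.36
(10) = -0.26
(11) = 0.41
(12) = -0.42
(13) = -0.32
(14) = 0.54
(15) = 2.48
(16) = -8.84
(17) = -0.28
(18) = 0.41
(19) = 0.32
(20) = 0.10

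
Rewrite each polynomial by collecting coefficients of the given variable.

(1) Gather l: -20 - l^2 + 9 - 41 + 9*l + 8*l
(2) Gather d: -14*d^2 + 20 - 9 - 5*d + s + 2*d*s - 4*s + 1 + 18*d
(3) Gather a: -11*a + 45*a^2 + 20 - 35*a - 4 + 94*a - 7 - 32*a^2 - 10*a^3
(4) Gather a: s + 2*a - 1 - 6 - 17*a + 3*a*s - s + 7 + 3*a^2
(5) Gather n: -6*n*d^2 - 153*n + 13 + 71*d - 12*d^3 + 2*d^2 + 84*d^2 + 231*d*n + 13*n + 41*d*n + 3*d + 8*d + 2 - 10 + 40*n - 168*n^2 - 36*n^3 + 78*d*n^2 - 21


(1) = -l^2 + 17*l - 52
(2) = -14*d^2 + d*(2*s + 13) - 3*s + 12
(3) = -10*a^3 + 13*a^2 + 48*a + 9
(4) = 3*a^2 + a*(3*s - 15)
(5) = -12*d^3 + 86*d^2 + 82*d - 36*n^3 + n^2*(78*d - 168) + n*(-6*d^2 + 272*d - 100) - 16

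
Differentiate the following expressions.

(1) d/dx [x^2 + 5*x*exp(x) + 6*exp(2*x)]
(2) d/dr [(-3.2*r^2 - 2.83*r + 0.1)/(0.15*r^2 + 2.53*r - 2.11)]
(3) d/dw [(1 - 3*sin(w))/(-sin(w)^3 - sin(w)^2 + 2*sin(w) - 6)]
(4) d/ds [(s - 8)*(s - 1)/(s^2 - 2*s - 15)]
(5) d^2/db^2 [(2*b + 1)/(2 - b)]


(1) = 5*x*exp(x) + 2*x + 12*exp(2*x) + 5*exp(x)
(2) = (-7.6715*r^2 + 13.474*r + 5.7183)/(0.0225*r^4 + 0.759*r^3 + 5.7679*r^2 - 10.6766*r + 4.4521)
(3) = 2*(-3*sin(w)^3 + sin(w) + 8)*cos(w)/(sin(w)^3 + sin(w)^2 - 2*sin(w) + 6)^2
(4) = (7*s^2 - 46*s + 151)/(s^4 - 4*s^3 - 26*s^2 + 60*s + 225)
(5) = -10/(b - 2)^3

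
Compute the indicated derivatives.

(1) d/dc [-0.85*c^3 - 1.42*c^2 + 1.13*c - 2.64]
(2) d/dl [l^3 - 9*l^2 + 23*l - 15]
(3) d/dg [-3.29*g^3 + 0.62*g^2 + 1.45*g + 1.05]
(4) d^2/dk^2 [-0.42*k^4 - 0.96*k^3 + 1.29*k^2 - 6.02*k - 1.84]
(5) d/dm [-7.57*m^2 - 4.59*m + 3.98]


(1) = -2.55*c^2 - 2.84*c + 1.13
(2) = 3*l^2 - 18*l + 23
(3) = -9.87*g^2 + 1.24*g + 1.45
(4) = -5.04*k^2 - 5.76*k + 2.58
(5) = -15.14*m - 4.59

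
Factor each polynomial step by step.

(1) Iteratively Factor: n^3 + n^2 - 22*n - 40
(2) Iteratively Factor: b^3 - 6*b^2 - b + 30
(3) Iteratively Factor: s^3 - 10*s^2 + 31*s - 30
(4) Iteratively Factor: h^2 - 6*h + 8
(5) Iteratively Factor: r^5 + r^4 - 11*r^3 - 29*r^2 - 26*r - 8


(1) = (n + 4)*(n^2 - 3*n - 10) = (n - 5)*(n + 4)*(n + 2)
(2) = (b - 3)*(b^2 - 3*b - 10) = (b - 5)*(b - 3)*(b + 2)
(3) = (s - 2)*(s^2 - 8*s + 15) = (s - 5)*(s - 2)*(s - 3)
(4) = (h - 2)*(h - 4)
(5) = (r + 2)*(r^4 - r^3 - 9*r^2 - 11*r - 4) = (r + 1)*(r + 2)*(r^3 - 2*r^2 - 7*r - 4) = (r + 1)^2*(r + 2)*(r^2 - 3*r - 4) = (r + 1)^3*(r + 2)*(r - 4)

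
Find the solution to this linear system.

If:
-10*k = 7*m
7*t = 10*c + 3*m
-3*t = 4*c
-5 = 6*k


Then:
c = -75/406
k = -5/6
m = 25/21
t = 50/203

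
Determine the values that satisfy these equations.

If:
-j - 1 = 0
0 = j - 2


Then:
No Solution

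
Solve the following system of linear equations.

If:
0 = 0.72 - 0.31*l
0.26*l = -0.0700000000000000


Then:
No Solution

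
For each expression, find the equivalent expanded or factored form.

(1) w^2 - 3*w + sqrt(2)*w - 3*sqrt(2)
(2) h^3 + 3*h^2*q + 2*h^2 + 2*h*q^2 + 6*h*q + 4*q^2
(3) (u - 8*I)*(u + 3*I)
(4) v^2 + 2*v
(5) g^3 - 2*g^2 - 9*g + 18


(1) = (w - 3)*(w + sqrt(2))
(2) = (h + 2)*(h + q)*(h + 2*q)
(3) = u^2 - 5*I*u + 24
(4) = v*(v + 2)
(5) = (g - 3)*(g - 2)*(g + 3)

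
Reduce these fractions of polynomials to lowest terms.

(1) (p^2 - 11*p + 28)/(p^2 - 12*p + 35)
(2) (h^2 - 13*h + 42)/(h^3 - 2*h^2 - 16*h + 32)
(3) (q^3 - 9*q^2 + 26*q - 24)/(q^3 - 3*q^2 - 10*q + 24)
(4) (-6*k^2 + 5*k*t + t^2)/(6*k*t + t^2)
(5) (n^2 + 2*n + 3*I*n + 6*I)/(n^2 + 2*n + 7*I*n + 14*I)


(1) = (p - 4)/(p - 5)
(2) = (h^2 - 13*h + 42)/(h^3 - 2*h^2 - 16*h + 32)
(3) = (q - 3)/(q + 3)
(4) = (-k + t)/t
(5) = (n + 3*I)/(n + 7*I)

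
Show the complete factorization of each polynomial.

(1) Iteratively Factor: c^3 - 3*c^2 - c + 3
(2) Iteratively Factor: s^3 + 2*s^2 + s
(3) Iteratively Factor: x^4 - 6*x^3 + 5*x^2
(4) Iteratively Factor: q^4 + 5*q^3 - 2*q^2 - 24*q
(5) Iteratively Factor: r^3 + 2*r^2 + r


(1) = (c - 3)*(c^2 - 1) = (c - 3)*(c - 1)*(c + 1)
(2) = (s)*(s^2 + 2*s + 1) = s*(s + 1)*(s + 1)
(3) = (x)*(x^3 - 6*x^2 + 5*x) = x^2*(x^2 - 6*x + 5) = x^2*(x - 5)*(x - 1)
(4) = (q)*(q^3 + 5*q^2 - 2*q - 24) = q*(q + 4)*(q^2 + q - 6) = q*(q + 3)*(q + 4)*(q - 2)
(5) = (r)*(r^2 + 2*r + 1) = r*(r + 1)*(r + 1)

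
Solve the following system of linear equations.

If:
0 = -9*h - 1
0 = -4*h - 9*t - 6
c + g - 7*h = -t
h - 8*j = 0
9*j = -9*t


Then:
No Solution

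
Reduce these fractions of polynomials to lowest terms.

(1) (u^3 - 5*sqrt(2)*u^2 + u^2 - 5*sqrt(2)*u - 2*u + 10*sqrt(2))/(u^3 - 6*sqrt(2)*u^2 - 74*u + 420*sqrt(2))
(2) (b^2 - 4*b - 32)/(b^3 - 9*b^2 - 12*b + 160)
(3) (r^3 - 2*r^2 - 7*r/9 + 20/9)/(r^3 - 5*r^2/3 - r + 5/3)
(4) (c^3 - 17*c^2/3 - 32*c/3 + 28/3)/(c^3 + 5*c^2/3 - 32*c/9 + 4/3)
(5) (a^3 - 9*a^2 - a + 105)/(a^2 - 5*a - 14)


(1) = (u^2 + u - 2)/(u^2 - sqrt(2)*u - 84)
(2) = 1/(b - 5)
(3) = (3*r - 4)/(3*r - 3)
(4) = (3*c^2 - 15*c - 42)/(3*c^2 + 7*c - 6)
(5) = (a^2 - 2*a - 15)/(a + 2)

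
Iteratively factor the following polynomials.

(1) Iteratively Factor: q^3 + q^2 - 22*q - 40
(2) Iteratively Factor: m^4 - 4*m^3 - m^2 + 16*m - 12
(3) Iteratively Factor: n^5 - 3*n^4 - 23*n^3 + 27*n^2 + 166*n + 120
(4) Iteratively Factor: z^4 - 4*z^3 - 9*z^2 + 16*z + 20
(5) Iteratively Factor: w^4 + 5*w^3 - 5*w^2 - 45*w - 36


(1) = (q - 5)*(q^2 + 6*q + 8) = (q - 5)*(q + 2)*(q + 4)
(2) = (m - 3)*(m^3 - m^2 - 4*m + 4) = (m - 3)*(m + 2)*(m^2 - 3*m + 2) = (m - 3)*(m - 2)*(m + 2)*(m - 1)
(3) = (n + 2)*(n^4 - 5*n^3 - 13*n^2 + 53*n + 60) = (n - 4)*(n + 2)*(n^3 - n^2 - 17*n - 15) = (n - 5)*(n - 4)*(n + 2)*(n^2 + 4*n + 3) = (n - 5)*(n - 4)*(n + 2)*(n + 3)*(n + 1)
(4) = (z - 2)*(z^3 - 2*z^2 - 13*z - 10) = (z - 2)*(z + 1)*(z^2 - 3*z - 10) = (z - 2)*(z + 1)*(z + 2)*(z - 5)
(5) = (w + 3)*(w^3 + 2*w^2 - 11*w - 12) = (w + 3)*(w + 4)*(w^2 - 2*w - 3) = (w - 3)*(w + 3)*(w + 4)*(w + 1)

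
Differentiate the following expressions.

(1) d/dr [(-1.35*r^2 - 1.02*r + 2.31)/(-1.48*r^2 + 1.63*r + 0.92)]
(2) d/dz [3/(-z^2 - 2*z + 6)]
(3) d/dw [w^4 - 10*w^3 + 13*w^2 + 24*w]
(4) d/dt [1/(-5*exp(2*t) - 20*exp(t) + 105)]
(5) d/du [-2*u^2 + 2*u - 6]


(1) = (-3.7101*r^2 + 4.3536*r - 4.7037)/(2.1904*r^4 - 4.8248*r^3 - 0.0663*r^2 + 2.9992*r + 0.8464)
(2) = 6*(z + 1)/(z^2 + 2*z - 6)^2
(3) = 4*w^3 - 30*w^2 + 26*w + 24
(4) = 2*(exp(t) + 2)*exp(t)/(5*(exp(2*t) + 4*exp(t) - 21)^2)
(5) = 2 - 4*u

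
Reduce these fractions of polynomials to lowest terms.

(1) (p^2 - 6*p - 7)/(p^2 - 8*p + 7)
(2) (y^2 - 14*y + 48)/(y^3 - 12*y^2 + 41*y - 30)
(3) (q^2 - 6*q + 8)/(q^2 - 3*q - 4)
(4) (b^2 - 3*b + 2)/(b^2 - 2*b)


(1) = (p + 1)/(p - 1)
(2) = (y - 8)/(y^2 - 6*y + 5)
(3) = (q - 2)/(q + 1)
(4) = (b - 1)/b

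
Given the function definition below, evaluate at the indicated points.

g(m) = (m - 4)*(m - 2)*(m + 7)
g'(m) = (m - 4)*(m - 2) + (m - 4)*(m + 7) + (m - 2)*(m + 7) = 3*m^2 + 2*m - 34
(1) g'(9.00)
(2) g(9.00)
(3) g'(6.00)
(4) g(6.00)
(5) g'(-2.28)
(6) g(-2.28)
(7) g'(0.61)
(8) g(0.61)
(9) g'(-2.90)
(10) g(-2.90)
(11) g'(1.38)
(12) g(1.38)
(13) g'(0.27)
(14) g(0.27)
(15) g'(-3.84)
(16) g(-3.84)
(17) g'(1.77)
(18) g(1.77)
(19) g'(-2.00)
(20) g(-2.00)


(1) = 227.00
(2) = 560.00
(3) = 86.00
(4) = 104.00
(5) = -22.96
(6) = 126.87
(7) = -31.66
(8) = 35.86
(9) = -14.57
(10) = 138.62
(11) = -25.53
(12) = 13.61
(13) = -33.24
(14) = 46.91
(15) = 2.56
(16) = 144.68
(17) = -21.06
(18) = 4.50
(19) = -26.00
(20) = 120.00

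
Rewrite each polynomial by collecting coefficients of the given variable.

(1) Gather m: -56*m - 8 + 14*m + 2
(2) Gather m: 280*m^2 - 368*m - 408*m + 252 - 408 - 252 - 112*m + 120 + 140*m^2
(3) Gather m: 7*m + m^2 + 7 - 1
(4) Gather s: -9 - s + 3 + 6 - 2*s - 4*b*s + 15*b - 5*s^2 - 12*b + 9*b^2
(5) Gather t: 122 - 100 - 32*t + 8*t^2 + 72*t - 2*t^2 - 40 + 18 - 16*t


(1) = -42*m - 6
(2) = 420*m^2 - 888*m - 288
(3) = m^2 + 7*m + 6
(4) = 9*b^2 + 3*b - 5*s^2 + s*(-4*b - 3)
(5) = 6*t^2 + 24*t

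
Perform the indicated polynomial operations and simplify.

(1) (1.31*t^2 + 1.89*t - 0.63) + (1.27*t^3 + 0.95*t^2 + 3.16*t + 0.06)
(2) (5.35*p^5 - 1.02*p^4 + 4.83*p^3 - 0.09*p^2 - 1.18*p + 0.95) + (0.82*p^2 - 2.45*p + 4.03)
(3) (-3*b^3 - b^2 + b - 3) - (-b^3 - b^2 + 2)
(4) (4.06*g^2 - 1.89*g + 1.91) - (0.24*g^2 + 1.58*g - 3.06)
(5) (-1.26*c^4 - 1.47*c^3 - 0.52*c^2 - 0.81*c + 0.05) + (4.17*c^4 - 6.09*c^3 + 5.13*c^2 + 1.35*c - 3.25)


(1) = 1.27*t^3 + 2.26*t^2 + 5.05*t - 0.57
(2) = 5.35*p^5 - 1.02*p^4 + 4.83*p^3 + 0.73*p^2 - 3.63*p + 4.98
(3) = -2*b^3 + b - 5
(4) = 3.82*g^2 - 3.47*g + 4.97
(5) = 2.91*c^4 - 7.56*c^3 + 4.61*c^2 + 0.54*c - 3.2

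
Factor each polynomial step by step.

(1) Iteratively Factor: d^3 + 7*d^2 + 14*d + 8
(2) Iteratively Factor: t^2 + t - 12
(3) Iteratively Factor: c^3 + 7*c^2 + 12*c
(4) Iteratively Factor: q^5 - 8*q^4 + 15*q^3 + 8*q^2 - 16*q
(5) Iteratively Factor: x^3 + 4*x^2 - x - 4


(1) = (d + 4)*(d^2 + 3*d + 2) = (d + 1)*(d + 4)*(d + 2)
(2) = (t + 4)*(t - 3)
(3) = (c + 3)*(c^2 + 4*c) = c*(c + 3)*(c + 4)
(4) = (q - 1)*(q^4 - 7*q^3 + 8*q^2 + 16*q) = (q - 4)*(q - 1)*(q^3 - 3*q^2 - 4*q) = (q - 4)*(q - 1)*(q + 1)*(q^2 - 4*q) = q*(q - 4)*(q - 1)*(q + 1)*(q - 4)
(5) = (x + 1)*(x^2 + 3*x - 4) = (x + 1)*(x + 4)*(x - 1)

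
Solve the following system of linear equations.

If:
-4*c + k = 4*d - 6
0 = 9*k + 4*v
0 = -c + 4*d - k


Then:
c = 6/5
d = 3/10 - v/9
k = -4*v/9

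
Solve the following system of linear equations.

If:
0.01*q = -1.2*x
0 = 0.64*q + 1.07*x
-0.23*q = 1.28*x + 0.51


Then:
No Solution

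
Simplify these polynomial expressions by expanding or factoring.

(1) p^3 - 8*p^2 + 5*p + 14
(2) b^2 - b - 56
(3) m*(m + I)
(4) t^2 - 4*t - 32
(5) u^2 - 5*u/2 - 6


(1) = (p - 7)*(p - 2)*(p + 1)
(2) = (b - 8)*(b + 7)
(3) = m^2 + I*m
(4) = (t - 8)*(t + 4)
(5) = (u - 4)*(u + 3/2)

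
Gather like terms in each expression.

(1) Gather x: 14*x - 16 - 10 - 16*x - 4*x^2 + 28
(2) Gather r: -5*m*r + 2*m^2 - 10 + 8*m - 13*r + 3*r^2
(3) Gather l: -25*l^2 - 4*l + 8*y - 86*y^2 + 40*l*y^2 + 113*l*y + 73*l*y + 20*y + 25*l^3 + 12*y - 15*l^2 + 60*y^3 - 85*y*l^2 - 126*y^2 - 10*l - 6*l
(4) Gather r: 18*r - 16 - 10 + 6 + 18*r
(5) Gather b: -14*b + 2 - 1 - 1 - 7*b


(1) = -4*x^2 - 2*x + 2
(2) = 2*m^2 + 8*m + 3*r^2 + r*(-5*m - 13) - 10
(3) = 25*l^3 + l^2*(-85*y - 40) + l*(40*y^2 + 186*y - 20) + 60*y^3 - 212*y^2 + 40*y
(4) = 36*r - 20
(5) = -21*b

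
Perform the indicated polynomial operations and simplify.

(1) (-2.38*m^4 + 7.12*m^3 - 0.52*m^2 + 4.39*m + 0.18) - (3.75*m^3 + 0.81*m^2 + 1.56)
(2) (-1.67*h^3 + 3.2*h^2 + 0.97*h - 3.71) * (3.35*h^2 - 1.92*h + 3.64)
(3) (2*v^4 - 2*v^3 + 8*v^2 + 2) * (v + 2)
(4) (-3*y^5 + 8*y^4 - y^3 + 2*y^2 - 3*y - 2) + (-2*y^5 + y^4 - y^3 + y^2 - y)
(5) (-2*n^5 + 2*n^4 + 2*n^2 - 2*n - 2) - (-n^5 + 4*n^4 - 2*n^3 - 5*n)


(1) = -2.38*m^4 + 3.37*m^3 - 1.33*m^2 + 4.39*m - 1.38
(2) = -5.5945*h^5 + 13.9264*h^4 - 8.9733*h^3 - 2.6429*h^2 + 10.654*h - 13.5044
(3) = 2*v^5 + 2*v^4 + 4*v^3 + 16*v^2 + 2*v + 4
(4) = -5*y^5 + 9*y^4 - 2*y^3 + 3*y^2 - 4*y - 2
(5) = -n^5 - 2*n^4 + 2*n^3 + 2*n^2 + 3*n - 2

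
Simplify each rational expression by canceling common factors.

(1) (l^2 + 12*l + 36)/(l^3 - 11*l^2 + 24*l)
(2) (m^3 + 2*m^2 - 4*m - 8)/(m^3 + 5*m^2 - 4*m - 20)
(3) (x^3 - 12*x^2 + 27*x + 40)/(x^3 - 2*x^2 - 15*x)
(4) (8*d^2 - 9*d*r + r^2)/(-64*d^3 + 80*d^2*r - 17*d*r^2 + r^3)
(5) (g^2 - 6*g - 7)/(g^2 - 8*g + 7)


(1) = (l^2 + 12*l + 36)/(l^3 - 11*l^2 + 24*l)
(2) = (m + 2)/(m + 5)
(3) = (x^2 - 7*x - 8)/(x^2 + 3*x)
(4) = 1/(-8*d + r)
(5) = (g + 1)/(g - 1)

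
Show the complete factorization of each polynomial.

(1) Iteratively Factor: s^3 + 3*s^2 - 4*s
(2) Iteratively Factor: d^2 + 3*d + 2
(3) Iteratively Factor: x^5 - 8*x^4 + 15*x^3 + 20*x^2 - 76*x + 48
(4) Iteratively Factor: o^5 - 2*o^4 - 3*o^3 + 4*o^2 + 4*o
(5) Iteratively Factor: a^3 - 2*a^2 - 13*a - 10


(1) = (s + 4)*(s^2 - s) = s*(s + 4)*(s - 1)
(2) = (d + 2)*(d + 1)
(3) = (x - 3)*(x^4 - 5*x^3 + 20*x - 16) = (x - 3)*(x - 2)*(x^3 - 3*x^2 - 6*x + 8) = (x - 4)*(x - 3)*(x - 2)*(x^2 + x - 2) = (x - 4)*(x - 3)*(x - 2)*(x - 1)*(x + 2)
(4) = (o + 1)*(o^4 - 3*o^3 + 4*o) = (o - 2)*(o + 1)*(o^3 - o^2 - 2*o) = o*(o - 2)*(o + 1)*(o^2 - o - 2) = o*(o - 2)^2*(o + 1)*(o + 1)
(5) = (a + 2)*(a^2 - 4*a - 5) = (a + 1)*(a + 2)*(a - 5)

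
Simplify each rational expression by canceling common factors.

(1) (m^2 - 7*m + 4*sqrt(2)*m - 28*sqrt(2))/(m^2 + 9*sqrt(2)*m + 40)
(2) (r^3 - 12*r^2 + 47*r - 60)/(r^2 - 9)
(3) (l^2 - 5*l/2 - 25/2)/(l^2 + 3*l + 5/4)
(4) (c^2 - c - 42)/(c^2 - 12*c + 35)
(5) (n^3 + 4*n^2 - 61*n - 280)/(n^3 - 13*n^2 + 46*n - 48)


(1) = (m - 7)/(m + 5*sqrt(2))
(2) = (r^2 - 9*r + 20)/(r + 3)
(3) = (2*l - 10)/(2*l + 1)
(4) = (c + 6)/(c - 5)
(5) = (n^2 + 12*n + 35)/(n^2 - 5*n + 6)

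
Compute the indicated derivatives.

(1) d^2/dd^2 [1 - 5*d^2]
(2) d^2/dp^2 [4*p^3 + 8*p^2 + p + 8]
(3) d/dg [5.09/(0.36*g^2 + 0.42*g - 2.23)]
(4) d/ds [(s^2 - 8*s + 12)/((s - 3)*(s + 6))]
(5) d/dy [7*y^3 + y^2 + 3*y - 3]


(1) = -10
(2) = 24*p + 16
(3) = (-3.6648*g - 2.1378)/(0.36*g^2 + 0.42*g - 2.23)^2
(4) = (11*s^2 - 60*s + 108)/(s^4 + 6*s^3 - 27*s^2 - 108*s + 324)
(5) = 21*y^2 + 2*y + 3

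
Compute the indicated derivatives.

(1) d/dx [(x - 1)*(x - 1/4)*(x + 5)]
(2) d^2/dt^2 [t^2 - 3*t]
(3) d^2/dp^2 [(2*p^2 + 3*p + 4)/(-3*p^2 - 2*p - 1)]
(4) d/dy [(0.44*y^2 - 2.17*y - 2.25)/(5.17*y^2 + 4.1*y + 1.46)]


(1) = 3*x^2 + 15*x/2 - 6
(2) = 2
(3) = 30*p*(-p^2 - 6*p - 3)/(27*p^6 + 54*p^5 + 63*p^4 + 44*p^3 + 21*p^2 + 6*p + 1)
(4) = (13.0229*y^2 + 24.5498*y + 6.0568)/(26.7289*y^4 + 42.394*y^3 + 31.9064*y^2 + 11.972*y + 2.1316)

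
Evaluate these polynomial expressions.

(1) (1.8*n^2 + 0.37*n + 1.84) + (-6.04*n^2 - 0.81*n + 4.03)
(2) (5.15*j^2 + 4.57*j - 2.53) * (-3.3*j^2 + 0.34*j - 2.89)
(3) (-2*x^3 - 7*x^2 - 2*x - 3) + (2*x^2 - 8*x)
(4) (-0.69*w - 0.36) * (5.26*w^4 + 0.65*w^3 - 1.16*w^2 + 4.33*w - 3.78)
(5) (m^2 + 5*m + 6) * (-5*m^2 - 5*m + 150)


(1) = -4.24*n^2 - 0.44*n + 5.87
(2) = -16.995*j^4 - 13.33*j^3 - 4.9807*j^2 - 14.0675*j + 7.3117
(3) = -2*x^3 - 5*x^2 - 10*x - 3
(4) = -3.6294*w^5 - 2.3421*w^4 + 0.5664*w^3 - 2.5701*w^2 + 1.0494*w + 1.3608
(5) = -5*m^4 - 30*m^3 + 95*m^2 + 720*m + 900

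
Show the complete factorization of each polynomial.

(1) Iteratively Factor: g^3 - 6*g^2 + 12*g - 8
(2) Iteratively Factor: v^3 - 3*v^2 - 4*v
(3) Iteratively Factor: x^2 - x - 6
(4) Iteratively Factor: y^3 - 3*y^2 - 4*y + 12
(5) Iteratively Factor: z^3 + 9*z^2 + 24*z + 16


(1) = (g - 2)*(g^2 - 4*g + 4) = (g - 2)^2*(g - 2)
(2) = (v - 4)*(v^2 + v) = (v - 4)*(v + 1)*(v)
(3) = (x - 3)*(x + 2)
(4) = (y - 3)*(y^2 - 4) = (y - 3)*(y - 2)*(y + 2)
(5) = (z + 4)*(z^2 + 5*z + 4) = (z + 4)^2*(z + 1)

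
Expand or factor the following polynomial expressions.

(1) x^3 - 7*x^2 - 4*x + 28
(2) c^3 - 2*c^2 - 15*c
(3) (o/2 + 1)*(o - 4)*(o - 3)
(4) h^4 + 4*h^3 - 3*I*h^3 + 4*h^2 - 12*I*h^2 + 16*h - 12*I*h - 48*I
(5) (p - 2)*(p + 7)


(1) = (x - 7)*(x - 2)*(x + 2)
(2) = c*(c - 5)*(c + 3)
(3) = o^3/2 - 5*o^2/2 - o + 12
(4) = (h + 4)*(h - 3*I)*(h - 2*I)*(h + 2*I)
(5) = p^2 + 5*p - 14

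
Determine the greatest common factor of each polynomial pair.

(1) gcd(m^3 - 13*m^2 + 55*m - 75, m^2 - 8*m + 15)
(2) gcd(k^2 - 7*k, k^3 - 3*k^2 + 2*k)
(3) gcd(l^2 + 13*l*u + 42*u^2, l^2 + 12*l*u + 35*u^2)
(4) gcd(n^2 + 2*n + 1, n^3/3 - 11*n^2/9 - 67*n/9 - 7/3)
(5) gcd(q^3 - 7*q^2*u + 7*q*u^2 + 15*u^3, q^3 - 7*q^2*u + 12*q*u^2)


(1) = gcd((m - 5)^2*(m - 3), (m - 5)*(m - 3)) = m^2 - 8*m + 15
(2) = k
(3) = gcd((l + 6*u)*(l + 7*u), (l + 5*u)*(l + 7*u)) = l + 7*u
(4) = 1
(5) = q - 3*u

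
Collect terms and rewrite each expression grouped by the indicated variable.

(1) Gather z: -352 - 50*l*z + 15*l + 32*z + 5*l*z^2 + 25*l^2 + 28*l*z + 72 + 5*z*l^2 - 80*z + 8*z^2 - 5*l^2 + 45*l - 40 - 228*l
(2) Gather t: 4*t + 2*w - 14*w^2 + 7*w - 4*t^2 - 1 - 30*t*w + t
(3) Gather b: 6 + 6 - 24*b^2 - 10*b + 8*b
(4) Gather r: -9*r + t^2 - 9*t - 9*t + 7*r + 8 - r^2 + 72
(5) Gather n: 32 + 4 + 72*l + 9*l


(1) = 20*l^2 - 168*l + z^2*(5*l + 8) + z*(5*l^2 - 22*l - 48) - 320
(2) = -4*t^2 + t*(5 - 30*w) - 14*w^2 + 9*w - 1
(3) = -24*b^2 - 2*b + 12
(4) = -r^2 - 2*r + t^2 - 18*t + 80
(5) = 81*l + 36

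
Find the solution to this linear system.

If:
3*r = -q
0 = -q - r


Then:
q = 0
r = 0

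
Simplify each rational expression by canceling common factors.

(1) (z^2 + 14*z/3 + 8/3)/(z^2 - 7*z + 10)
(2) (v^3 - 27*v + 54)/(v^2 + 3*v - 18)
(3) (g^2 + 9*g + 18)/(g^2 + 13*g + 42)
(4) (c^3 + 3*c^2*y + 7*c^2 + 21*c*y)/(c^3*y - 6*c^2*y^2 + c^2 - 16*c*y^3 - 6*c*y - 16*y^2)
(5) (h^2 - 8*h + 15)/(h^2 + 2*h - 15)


(1) = (3*z^2 + 14*z + 8)/(3*z^2 - 21*z + 30)
(2) = v - 3
(3) = (g + 3)/(g + 7)
(4) = (-c^3 - 3*c^2*y - 7*c^2 - 21*c*y)/(-c^3*y + 6*c^2*y^2 - c^2 + 16*c*y^3 + 6*c*y + 16*y^2)
(5) = (h - 5)/(h + 5)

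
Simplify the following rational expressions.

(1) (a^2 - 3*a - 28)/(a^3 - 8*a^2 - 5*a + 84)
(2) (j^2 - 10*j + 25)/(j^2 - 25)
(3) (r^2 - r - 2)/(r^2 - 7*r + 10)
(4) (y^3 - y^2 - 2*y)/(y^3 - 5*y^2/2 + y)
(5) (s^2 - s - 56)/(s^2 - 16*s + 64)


(1) = (a + 4)/(a^2 - a - 12)
(2) = (j - 5)/(j + 5)
(3) = (r + 1)/(r - 5)
(4) = (2*y + 2)/(2*y - 1)
(5) = (s + 7)/(s - 8)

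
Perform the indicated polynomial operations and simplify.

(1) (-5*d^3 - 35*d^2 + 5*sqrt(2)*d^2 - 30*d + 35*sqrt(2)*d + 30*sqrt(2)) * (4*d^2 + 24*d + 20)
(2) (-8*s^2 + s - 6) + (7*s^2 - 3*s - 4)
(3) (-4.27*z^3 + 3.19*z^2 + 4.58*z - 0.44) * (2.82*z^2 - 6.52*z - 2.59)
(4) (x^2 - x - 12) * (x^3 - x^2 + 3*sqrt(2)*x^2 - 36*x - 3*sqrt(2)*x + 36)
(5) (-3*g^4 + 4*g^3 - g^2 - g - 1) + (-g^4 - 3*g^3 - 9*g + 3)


(1) = -20*d^5 - 260*d^4 + 20*sqrt(2)*d^4 - 1060*d^3 + 260*sqrt(2)*d^3 - 1420*d^2 + 1060*sqrt(2)*d^2 - 600*d + 1420*sqrt(2)*d + 600*sqrt(2)
(2) = -s^2 - 2*s - 10
(3) = -12.0414*z^5 + 36.8362*z^4 + 3.1761*z^3 - 39.3645*z^2 - 8.9934*z + 1.1396
(4) = x^5 - 2*x^4 + 3*sqrt(2)*x^4 - 47*x^3 - 6*sqrt(2)*x^3 - 33*sqrt(2)*x^2 + 84*x^2 + 36*sqrt(2)*x + 396*x - 432
(5) = -4*g^4 + g^3 - g^2 - 10*g + 2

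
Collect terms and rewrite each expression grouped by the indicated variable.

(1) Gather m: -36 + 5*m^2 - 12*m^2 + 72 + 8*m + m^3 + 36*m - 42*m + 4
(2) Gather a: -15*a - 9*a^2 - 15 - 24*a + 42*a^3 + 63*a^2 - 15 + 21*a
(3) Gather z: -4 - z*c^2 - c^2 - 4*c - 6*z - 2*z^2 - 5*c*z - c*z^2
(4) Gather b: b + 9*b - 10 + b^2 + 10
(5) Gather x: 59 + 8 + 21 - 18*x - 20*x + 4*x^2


(1) = m^3 - 7*m^2 + 2*m + 40
(2) = 42*a^3 + 54*a^2 - 18*a - 30
(3) = -c^2 - 4*c + z^2*(-c - 2) + z*(-c^2 - 5*c - 6) - 4
(4) = b^2 + 10*b
(5) = 4*x^2 - 38*x + 88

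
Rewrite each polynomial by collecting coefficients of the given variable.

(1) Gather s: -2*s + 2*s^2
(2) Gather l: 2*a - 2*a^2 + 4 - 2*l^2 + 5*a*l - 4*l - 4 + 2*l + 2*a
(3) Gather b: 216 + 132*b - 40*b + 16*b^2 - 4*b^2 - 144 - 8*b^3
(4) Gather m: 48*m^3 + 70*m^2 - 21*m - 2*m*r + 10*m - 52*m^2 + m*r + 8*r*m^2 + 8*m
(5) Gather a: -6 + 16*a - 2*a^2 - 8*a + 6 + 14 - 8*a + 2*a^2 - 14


(1) = 2*s^2 - 2*s
(2) = -2*a^2 + 4*a - 2*l^2 + l*(5*a - 2)
(3) = -8*b^3 + 12*b^2 + 92*b + 72
(4) = 48*m^3 + m^2*(8*r + 18) + m*(-r - 3)
(5) = 0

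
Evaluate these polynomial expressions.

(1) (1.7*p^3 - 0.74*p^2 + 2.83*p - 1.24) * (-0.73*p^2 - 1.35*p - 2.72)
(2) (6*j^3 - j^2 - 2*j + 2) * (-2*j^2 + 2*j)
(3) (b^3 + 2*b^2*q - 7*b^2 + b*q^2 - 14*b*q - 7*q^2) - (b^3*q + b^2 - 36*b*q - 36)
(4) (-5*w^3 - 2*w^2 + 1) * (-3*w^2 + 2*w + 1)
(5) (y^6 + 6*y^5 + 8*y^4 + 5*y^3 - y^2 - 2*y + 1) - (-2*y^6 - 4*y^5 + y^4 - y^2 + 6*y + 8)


(1) = -1.241*p^5 - 1.7548*p^4 - 5.6909*p^3 - 0.9025*p^2 - 6.0236*p + 3.3728
(2) = -12*j^5 + 14*j^4 + 2*j^3 - 8*j^2 + 4*j
(3) = -b^3*q + b^3 + 2*b^2*q - 8*b^2 + b*q^2 + 22*b*q - 7*q^2 + 36
(4) = 15*w^5 - 4*w^4 - 9*w^3 - 5*w^2 + 2*w + 1
(5) = 3*y^6 + 10*y^5 + 7*y^4 + 5*y^3 - 8*y - 7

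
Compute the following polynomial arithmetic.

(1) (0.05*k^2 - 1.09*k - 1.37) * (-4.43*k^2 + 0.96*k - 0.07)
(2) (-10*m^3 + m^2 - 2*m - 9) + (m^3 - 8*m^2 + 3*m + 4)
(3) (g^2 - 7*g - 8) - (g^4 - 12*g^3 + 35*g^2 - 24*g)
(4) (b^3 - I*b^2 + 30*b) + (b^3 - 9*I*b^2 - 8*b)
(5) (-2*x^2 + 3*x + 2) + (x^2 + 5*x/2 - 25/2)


(1) = -0.2215*k^4 + 4.8767*k^3 + 5.0192*k^2 - 1.2389*k + 0.0959
(2) = -9*m^3 - 7*m^2 + m - 5
(3) = -g^4 + 12*g^3 - 34*g^2 + 17*g - 8
(4) = 2*b^3 - 10*I*b^2 + 22*b
(5) = -x^2 + 11*x/2 - 21/2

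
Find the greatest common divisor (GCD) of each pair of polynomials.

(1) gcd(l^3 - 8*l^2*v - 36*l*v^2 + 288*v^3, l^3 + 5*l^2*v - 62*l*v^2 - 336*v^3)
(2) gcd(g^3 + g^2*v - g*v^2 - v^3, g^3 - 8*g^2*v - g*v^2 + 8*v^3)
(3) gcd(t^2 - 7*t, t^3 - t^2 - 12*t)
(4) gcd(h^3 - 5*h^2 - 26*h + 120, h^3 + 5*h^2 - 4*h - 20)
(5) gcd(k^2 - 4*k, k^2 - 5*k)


(1) = -l^2 + 2*l*v + 48*v^2
(2) = -g^2 + v^2
(3) = t
(4) = gcd((h - 6)*(h - 4)*(h + 5), (h - 2)*(h + 2)*(h + 5)) = h + 5
(5) = gcd(k*(k - 4), k*(k - 5)) = k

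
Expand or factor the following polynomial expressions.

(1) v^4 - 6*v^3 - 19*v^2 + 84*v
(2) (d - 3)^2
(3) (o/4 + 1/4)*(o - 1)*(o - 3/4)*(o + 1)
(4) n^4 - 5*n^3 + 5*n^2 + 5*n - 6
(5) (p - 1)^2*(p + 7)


(1) = v*(v - 7)*(v - 3)*(v + 4)
(2) = d^2 - 6*d + 9
(3) = o^4/4 + o^3/16 - 7*o^2/16 - o/16 + 3/16
(4) = (n - 3)*(n - 2)*(n - 1)*(n + 1)
(5) = p^3 + 5*p^2 - 13*p + 7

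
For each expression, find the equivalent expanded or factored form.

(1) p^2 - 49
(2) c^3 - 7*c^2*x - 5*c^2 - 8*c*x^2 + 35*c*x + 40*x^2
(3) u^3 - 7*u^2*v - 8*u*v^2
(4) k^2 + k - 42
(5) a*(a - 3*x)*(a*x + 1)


(1) = (p - 7)*(p + 7)
(2) = (c - 5)*(c - 8*x)*(c + x)
(3) = u*(u - 8*v)*(u + v)
(4) = (k - 6)*(k + 7)
(5) = a^3*x - 3*a^2*x^2 + a^2 - 3*a*x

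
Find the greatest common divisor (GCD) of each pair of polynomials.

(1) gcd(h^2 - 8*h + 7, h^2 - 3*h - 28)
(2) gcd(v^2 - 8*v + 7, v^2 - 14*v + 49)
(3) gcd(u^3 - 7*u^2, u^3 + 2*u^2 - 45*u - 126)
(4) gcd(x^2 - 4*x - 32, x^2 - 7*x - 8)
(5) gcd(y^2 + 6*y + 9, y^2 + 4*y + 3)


(1) = h - 7
(2) = v - 7
(3) = u - 7
(4) = gcd((x - 8)*(x + 4), (x - 8)*(x + 1)) = x - 8
(5) = y + 3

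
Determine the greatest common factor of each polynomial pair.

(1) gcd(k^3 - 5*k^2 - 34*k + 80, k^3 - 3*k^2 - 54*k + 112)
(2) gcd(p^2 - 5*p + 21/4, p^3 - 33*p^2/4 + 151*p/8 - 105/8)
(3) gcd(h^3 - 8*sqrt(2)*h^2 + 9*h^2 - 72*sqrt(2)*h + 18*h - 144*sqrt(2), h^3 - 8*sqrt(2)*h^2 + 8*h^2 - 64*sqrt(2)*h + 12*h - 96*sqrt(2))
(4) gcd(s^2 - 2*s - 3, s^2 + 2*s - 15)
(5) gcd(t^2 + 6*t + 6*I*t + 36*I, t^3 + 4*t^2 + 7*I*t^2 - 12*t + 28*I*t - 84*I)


(1) = k^2 - 10*k + 16
(2) = p - 3/2
(3) = gcd((h + 3)*(h + 6)*(h - 8*sqrt(2)), (h + 2)*(h + 6)*(h - 8*sqrt(2))) = h^2 + h*(6 - 8*sqrt(2)) - 48*sqrt(2)
(4) = gcd((s - 3)*(s + 1), (s - 3)*(s + 5)) = s - 3
(5) = gcd((t + 6)*(t + 6*I), (t - 2)*(t + 6)*(t + 7*I)) = t + 6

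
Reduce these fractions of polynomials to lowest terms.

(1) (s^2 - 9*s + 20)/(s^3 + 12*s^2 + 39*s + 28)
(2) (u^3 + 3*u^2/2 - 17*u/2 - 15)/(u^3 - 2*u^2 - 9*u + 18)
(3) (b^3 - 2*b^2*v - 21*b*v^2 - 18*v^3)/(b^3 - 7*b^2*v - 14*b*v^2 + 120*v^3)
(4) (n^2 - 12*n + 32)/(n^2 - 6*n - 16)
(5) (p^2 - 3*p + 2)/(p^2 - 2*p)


(1) = (s^2 - 9*s + 20)/(s^3 + 12*s^2 + 39*s + 28)
(2) = (2*u^2 + 9*u + 10)/(2*u^2 + 2*u - 12)
(3) = (-b^2 - 4*b*v - 3*v^2)/(-b^2 + b*v + 20*v^2)
(4) = (n - 4)/(n + 2)
(5) = (p - 1)/p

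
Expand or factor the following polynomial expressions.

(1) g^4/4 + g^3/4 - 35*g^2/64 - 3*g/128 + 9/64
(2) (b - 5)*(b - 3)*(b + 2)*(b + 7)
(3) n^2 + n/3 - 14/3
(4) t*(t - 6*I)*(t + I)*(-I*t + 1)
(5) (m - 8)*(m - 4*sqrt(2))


(1) = (g/4 + 1/2)*(g - 3/4)^2*(g + 1/2)
(2) = b^4 + b^3 - 43*b^2 + 23*b + 210
(3) = (n - 2)*(n + 7/3)
(4) = -I*t^4 - 4*t^3 - 11*I*t^2 + 6*t
(5) = m^2 - 8*m - 4*sqrt(2)*m + 32*sqrt(2)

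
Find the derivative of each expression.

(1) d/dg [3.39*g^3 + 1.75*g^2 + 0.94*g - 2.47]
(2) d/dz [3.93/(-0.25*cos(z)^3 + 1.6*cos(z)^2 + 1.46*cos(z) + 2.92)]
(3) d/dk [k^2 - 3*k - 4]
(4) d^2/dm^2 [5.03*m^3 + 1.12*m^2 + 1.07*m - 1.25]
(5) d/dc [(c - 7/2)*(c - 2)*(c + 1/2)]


(1) = 10.17*g^2 + 3.5*g + 0.94
(2) = (-2.9475*cos(z)^2 + 12.576*cos(z) + 5.7378)*sin(z)/(-0.25*cos(z)^3 + 1.6*cos(z)^2 + 1.46*cos(z) + 2.92)^2
(3) = 2*k - 3
(4) = 30.18*m + 2.24
(5) = 3*c^2 - 10*c + 17/4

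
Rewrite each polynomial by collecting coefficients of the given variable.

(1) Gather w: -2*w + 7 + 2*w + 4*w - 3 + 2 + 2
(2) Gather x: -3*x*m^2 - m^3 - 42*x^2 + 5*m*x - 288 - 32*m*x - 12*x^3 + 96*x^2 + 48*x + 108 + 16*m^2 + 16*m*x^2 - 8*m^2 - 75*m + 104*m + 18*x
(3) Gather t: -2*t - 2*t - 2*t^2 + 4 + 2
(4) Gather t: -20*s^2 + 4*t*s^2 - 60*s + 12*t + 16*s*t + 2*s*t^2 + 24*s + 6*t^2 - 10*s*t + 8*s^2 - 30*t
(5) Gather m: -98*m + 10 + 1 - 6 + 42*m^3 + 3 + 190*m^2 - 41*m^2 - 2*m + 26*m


(1) = 4*w + 8
(2) = -m^3 + 8*m^2 + 29*m - 12*x^3 + x^2*(16*m + 54) + x*(-3*m^2 - 27*m + 66) - 180
(3) = -2*t^2 - 4*t + 6
(4) = -12*s^2 - 36*s + t^2*(2*s + 6) + t*(4*s^2 + 6*s - 18)
(5) = 42*m^3 + 149*m^2 - 74*m + 8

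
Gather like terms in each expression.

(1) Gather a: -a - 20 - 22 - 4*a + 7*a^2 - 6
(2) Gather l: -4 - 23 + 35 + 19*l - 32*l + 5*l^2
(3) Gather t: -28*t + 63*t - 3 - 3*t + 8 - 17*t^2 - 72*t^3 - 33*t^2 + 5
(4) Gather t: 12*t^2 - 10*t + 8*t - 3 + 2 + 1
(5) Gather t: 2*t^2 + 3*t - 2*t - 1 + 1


(1) = 7*a^2 - 5*a - 48
(2) = 5*l^2 - 13*l + 8
(3) = -72*t^3 - 50*t^2 + 32*t + 10
(4) = 12*t^2 - 2*t
(5) = 2*t^2 + t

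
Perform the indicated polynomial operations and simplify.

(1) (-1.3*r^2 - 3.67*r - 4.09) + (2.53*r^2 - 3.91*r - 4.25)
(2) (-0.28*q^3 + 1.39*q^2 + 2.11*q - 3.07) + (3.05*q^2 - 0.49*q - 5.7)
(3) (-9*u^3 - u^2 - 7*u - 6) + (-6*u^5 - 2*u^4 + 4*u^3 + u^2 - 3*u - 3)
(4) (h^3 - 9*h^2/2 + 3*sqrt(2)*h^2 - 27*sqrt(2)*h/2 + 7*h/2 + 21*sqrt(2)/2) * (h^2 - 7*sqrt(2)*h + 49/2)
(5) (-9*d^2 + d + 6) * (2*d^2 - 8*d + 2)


(1) = 1.23*r^2 - 7.58*r - 8.34
(2) = -0.28*q^3 + 4.44*q^2 + 1.62*q - 8.77
(3) = -6*u^5 - 2*u^4 - 5*u^3 - 10*u - 9
(4) = h^5 - 4*sqrt(2)*h^4 - 9*h^4/2 - 14*h^3 + 18*sqrt(2)*h^3 + 315*h^2/4 + 119*sqrt(2)*h^2/2 - 1323*sqrt(2)*h/4 - 245*h/4 + 1029*sqrt(2)/4
(5) = -18*d^4 + 74*d^3 - 14*d^2 - 46*d + 12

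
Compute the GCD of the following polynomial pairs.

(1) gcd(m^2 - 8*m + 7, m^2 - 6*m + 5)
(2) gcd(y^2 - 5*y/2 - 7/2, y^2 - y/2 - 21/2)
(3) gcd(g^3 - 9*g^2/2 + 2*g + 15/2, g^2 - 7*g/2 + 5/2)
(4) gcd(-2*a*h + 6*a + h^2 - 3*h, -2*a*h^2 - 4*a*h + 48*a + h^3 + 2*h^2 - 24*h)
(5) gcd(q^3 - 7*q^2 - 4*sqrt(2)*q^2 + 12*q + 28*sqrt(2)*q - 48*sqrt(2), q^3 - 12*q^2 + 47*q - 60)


(1) = gcd((m - 7)*(m - 1), (m - 5)*(m - 1)) = m - 1
(2) = y - 7/2
(3) = g - 5/2
(4) = 2*a - h
(5) = gcd((q - 4)*(q - 3)*(q - 4*sqrt(2)), (q - 5)*(q - 4)*(q - 3)) = q^2 - 7*q + 12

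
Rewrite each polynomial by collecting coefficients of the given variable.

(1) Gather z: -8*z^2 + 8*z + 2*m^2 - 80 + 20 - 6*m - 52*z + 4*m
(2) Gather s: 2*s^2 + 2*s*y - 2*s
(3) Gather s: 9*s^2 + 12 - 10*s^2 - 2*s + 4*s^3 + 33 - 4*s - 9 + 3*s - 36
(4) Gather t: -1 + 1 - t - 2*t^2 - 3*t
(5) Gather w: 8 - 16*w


(1) = 2*m^2 - 2*m - 8*z^2 - 44*z - 60
(2) = 2*s^2 + s*(2*y - 2)
(3) = 4*s^3 - s^2 - 3*s
(4) = -2*t^2 - 4*t
(5) = 8 - 16*w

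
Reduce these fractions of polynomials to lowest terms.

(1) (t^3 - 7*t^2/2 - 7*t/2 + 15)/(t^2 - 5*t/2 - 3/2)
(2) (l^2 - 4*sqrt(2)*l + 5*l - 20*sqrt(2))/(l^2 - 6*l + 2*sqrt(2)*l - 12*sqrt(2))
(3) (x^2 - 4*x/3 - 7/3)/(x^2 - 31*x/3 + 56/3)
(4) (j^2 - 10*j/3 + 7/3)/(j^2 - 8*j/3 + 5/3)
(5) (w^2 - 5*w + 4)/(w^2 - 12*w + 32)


(1) = (2*t^2 - t - 10)/(2*t + 1)
(2) = (l^2 + l*(5 - 4*sqrt(2)) - 20*sqrt(2))/(l^2 + l*(-6 + 2*sqrt(2)) - 12*sqrt(2))
(3) = (x + 1)/(x - 8)
(4) = (3*j - 7)/(3*j - 5)
(5) = (w - 1)/(w - 8)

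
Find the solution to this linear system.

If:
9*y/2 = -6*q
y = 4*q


Then:
q = 0
y = 0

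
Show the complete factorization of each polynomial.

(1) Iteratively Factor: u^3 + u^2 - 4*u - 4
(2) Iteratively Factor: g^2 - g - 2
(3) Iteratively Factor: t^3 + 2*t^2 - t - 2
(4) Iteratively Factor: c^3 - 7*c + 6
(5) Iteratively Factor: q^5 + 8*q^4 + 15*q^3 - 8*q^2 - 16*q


(1) = (u + 1)*(u^2 - 4) = (u + 1)*(u + 2)*(u - 2)
(2) = (g - 2)*(g + 1)
(3) = (t + 1)*(t^2 + t - 2) = (t + 1)*(t + 2)*(t - 1)
(4) = (c - 2)*(c^2 + 2*c - 3) = (c - 2)*(c - 1)*(c + 3)
(5) = (q + 4)*(q^4 + 4*q^3 - q^2 - 4*q) = (q - 1)*(q + 4)*(q^3 + 5*q^2 + 4*q) = (q - 1)*(q + 1)*(q + 4)*(q^2 + 4*q) = q*(q - 1)*(q + 1)*(q + 4)*(q + 4)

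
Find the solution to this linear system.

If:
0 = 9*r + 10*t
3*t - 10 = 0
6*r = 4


Then:
No Solution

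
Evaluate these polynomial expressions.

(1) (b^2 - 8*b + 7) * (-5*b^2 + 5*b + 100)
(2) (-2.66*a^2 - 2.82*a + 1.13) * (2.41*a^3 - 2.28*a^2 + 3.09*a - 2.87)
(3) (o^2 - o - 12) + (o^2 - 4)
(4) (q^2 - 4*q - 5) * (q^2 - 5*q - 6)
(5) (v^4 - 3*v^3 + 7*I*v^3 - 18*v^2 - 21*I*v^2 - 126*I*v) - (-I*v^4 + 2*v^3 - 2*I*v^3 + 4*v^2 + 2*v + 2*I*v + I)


(1) = -5*b^4 + 45*b^3 + 25*b^2 - 765*b + 700
(2) = -6.4106*a^5 - 0.7314*a^4 + 0.9335*a^3 - 3.656*a^2 + 11.5851*a - 3.2431
(3) = 2*o^2 - o - 16
(4) = q^4 - 9*q^3 + 9*q^2 + 49*q + 30
(5) = v^4 + I*v^4 - 5*v^3 + 9*I*v^3 - 22*v^2 - 21*I*v^2 - 2*v - 128*I*v - I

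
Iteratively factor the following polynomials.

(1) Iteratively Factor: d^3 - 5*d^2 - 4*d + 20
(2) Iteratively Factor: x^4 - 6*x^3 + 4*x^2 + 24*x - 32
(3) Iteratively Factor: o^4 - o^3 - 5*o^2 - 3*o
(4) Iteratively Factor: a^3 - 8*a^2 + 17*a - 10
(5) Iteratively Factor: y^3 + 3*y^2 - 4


(1) = (d - 5)*(d^2 - 4) = (d - 5)*(d + 2)*(d - 2)
(2) = (x + 2)*(x^3 - 8*x^2 + 20*x - 16) = (x - 2)*(x + 2)*(x^2 - 6*x + 8) = (x - 4)*(x - 2)*(x + 2)*(x - 2)
(3) = (o + 1)*(o^3 - 2*o^2 - 3*o) = o*(o + 1)*(o^2 - 2*o - 3) = o*(o + 1)^2*(o - 3)
(4) = (a - 2)*(a^2 - 6*a + 5) = (a - 2)*(a - 1)*(a - 5)
(5) = (y - 1)*(y^2 + 4*y + 4) = (y - 1)*(y + 2)*(y + 2)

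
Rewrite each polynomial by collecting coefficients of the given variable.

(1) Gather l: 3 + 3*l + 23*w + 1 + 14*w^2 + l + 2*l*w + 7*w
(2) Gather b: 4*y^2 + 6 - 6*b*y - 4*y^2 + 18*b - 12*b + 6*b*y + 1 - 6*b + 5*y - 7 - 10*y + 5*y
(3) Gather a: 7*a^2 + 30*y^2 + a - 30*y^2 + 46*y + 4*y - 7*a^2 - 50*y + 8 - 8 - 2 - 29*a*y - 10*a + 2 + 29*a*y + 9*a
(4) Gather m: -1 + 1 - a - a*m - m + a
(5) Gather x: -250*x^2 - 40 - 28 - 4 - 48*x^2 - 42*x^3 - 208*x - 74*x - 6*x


(1) = l*(2*w + 4) + 14*w^2 + 30*w + 4
(2) = 0
(3) = 0
(4) = m*(-a - 1)
(5) = -42*x^3 - 298*x^2 - 288*x - 72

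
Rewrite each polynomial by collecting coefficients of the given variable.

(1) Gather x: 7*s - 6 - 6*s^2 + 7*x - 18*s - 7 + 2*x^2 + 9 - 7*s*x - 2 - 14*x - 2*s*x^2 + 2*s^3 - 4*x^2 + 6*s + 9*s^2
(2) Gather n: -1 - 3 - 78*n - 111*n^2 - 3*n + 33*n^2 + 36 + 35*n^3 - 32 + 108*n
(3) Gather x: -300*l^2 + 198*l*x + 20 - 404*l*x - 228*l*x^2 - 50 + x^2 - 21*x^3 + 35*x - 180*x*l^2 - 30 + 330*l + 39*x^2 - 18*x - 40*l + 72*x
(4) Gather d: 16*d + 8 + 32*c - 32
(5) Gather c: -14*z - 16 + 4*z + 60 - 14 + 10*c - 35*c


(1) = 2*s^3 + 3*s^2 - 5*s + x^2*(-2*s - 2) + x*(-7*s - 7) - 6
(2) = 35*n^3 - 78*n^2 + 27*n
(3) = -300*l^2 + 290*l - 21*x^3 + x^2*(40 - 228*l) + x*(-180*l^2 - 206*l + 89) - 60
(4) = 32*c + 16*d - 24
(5) = -25*c - 10*z + 30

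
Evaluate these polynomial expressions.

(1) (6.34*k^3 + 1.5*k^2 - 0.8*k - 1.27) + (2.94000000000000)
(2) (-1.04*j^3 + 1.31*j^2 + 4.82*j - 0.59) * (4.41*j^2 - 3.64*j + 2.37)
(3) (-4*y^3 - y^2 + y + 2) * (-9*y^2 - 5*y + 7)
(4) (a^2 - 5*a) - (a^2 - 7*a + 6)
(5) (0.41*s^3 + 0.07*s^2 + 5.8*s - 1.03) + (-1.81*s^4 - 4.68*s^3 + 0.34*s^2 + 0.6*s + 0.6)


(1) = 6.34*k^3 + 1.5*k^2 - 0.8*k + 1.67
(2) = -4.5864*j^5 + 9.5627*j^4 + 14.023*j^3 - 17.042*j^2 + 13.571*j - 1.3983
(3) = 36*y^5 + 29*y^4 - 32*y^3 - 30*y^2 - 3*y + 14
(4) = 2*a - 6
(5) = -1.81*s^4 - 4.27*s^3 + 0.41*s^2 + 6.4*s - 0.43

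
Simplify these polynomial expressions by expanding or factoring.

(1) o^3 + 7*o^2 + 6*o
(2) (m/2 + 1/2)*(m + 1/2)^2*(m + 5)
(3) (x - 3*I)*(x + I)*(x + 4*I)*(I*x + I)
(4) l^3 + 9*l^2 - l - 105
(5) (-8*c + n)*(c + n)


(1) = o*(o + 1)*(o + 6)
(2) = m^4/2 + 7*m^3/2 + 45*m^2/8 + 13*m/4 + 5/8
(3) = I*x^4 - 2*x^3 + I*x^3 - 2*x^2 + 11*I*x^2 - 12*x + 11*I*x - 12
(4) = (l - 3)*(l + 5)*(l + 7)
(5) = -8*c^2 - 7*c*n + n^2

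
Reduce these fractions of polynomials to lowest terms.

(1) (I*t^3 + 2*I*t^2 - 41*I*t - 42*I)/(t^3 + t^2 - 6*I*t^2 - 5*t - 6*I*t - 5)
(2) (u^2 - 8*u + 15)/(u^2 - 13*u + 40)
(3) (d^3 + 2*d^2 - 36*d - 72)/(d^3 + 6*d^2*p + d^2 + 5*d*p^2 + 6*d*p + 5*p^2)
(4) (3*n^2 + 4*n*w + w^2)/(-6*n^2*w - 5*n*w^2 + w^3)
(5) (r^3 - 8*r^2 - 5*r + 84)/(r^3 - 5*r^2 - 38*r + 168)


(1) = (I*t^2 + I*t - 42*I)/(t^2 - 6*I*t - 5)
(2) = (u - 3)/(u - 8)
(3) = (d^3 + 2*d^2 - 36*d - 72)/(d^3 + 6*d^2*p + d^2 + 5*d*p^2 + 6*d*p + 5*p^2)
(4) = (3*n + w)/(-6*n*w + w^2)
(5) = (r + 3)/(r + 6)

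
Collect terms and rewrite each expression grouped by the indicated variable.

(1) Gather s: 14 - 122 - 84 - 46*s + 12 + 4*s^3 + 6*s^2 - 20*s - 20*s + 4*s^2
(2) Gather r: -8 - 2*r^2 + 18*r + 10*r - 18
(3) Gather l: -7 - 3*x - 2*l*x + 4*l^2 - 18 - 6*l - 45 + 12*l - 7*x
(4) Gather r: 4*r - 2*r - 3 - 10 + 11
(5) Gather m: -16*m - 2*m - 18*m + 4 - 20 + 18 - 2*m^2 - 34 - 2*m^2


(1) = 4*s^3 + 10*s^2 - 86*s - 180
(2) = -2*r^2 + 28*r - 26
(3) = 4*l^2 + l*(6 - 2*x) - 10*x - 70
(4) = 2*r - 2
(5) = -4*m^2 - 36*m - 32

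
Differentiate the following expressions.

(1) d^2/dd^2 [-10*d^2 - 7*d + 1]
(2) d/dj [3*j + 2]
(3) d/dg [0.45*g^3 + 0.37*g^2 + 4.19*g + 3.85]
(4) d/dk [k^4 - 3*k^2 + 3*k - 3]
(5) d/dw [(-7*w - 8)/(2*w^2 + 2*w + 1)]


(1) = -20
(2) = 3
(3) = 1.35*g^2 + 0.74*g + 4.19
(4) = 4*k^3 - 6*k + 3
(5) = (14*w^2 + 32*w + 9)/(4*w^4 + 8*w^3 + 8*w^2 + 4*w + 1)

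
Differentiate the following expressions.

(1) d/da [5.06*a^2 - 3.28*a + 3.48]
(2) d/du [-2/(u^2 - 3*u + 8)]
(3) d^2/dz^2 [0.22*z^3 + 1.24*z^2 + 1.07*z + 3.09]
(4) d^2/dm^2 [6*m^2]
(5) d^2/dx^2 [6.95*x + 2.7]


(1) = 10.12*a - 3.28
(2) = 2*(2*u - 3)/(u^2 - 3*u + 8)^2
(3) = 1.32*z + 2.48
(4) = 12
(5) = 0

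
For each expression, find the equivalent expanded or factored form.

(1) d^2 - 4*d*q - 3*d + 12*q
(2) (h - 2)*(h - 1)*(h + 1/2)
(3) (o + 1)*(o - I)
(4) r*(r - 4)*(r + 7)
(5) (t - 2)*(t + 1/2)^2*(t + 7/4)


(1) = (d - 3)*(d - 4*q)
(2) = h^3 - 5*h^2/2 + h/2 + 1
(3) = o^2 + o - I*o - I
(4) = r^3 + 3*r^2 - 28*r
(5) = t^4 + 3*t^3/4 - 7*t^2/2 - 57*t/16 - 7/8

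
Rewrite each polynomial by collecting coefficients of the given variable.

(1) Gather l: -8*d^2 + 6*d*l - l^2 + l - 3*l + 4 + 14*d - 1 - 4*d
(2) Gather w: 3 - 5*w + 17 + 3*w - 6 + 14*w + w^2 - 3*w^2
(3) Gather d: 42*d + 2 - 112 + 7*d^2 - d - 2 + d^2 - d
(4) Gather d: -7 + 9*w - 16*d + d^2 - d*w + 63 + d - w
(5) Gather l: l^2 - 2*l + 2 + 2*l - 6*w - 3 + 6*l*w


(1) = -8*d^2 + 10*d - l^2 + l*(6*d - 2) + 3
(2) = -2*w^2 + 12*w + 14
(3) = 8*d^2 + 40*d - 112
(4) = d^2 + d*(-w - 15) + 8*w + 56
(5) = l^2 + 6*l*w - 6*w - 1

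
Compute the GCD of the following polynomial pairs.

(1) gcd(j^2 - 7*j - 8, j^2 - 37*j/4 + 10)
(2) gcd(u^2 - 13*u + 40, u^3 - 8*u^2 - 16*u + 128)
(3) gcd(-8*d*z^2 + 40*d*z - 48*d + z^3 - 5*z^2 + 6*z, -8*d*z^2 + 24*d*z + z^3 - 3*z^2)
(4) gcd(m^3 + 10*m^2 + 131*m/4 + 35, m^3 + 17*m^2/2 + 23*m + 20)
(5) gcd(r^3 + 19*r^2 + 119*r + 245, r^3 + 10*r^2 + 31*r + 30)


(1) = gcd((j - 8)*(j + 1), (j - 8)*(j - 5/4)) = j - 8
(2) = gcd((u - 8)*(u - 5), (u - 8)*(u - 4)*(u + 4)) = u - 8
(3) = gcd((-8*d + z)*(z - 3)*(z - 2), z*(-8*d + z)*(z - 3)) = -8*d*z + 24*d + z^2 - 3*z
(4) = gcd((m + 5/2)*(m + 7/2)*(m + 4), (m + 2)*(m + 5/2)*(m + 4)) = m^2 + 13*m/2 + 10
(5) = r + 5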